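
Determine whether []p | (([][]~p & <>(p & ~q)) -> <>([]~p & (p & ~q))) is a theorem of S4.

Tableau for the negation ~([]p | (([][]~p & <>(p & ~q)) -> <>([]~p & (p & ~q)))):
1. ~([]p | (([][]~p & <>(p & ~q)) -> <>([]~p & (p & ~q)))), w0
2. ~[]p, w0
3. ~(([][]~p & <>(p & ~q)) -> <>([]~p & (p & ~q))), w0
4. [][]~p & <>(p & ~q), w0
5. ~<>([]~p & (p & ~q)), w0
6. [][]~p, w0
7. <>(p & ~q), w0
8. ~([]~p & (p & ~q)), w0
9. []~p, w0
10. ~p, w0
11. ~(p & ~q), w0
12. q, w0
13. ~p, w1
14. ~([]~p & (p & ~q)), w1
15. []~p, w1
16. ~(p & ~q), w1
17. q, w1
18. p & ~q, w2
19. p, w2
20. ~q, w2
21. ~([]~p & (p & ~q)), w2
22. []~p, w2
23. ~p, w2
Accessibility: w0Rw0, w0Rw1, w0Rw2, w1Rw1, w2Rw2
Branch closes: p and ~p both at w2.
Every branch of the negation's tableau closes; the branch above is one of them.

Yes, valid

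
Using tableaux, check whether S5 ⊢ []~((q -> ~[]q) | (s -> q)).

Tableau for the negation ~[]~((q -> ~[]q) | (s -> q)):
1. ~[]~((q -> ~[]q) | (s -> q)), 0
2. (q -> ~[]q) | (s -> q), 1
3. s -> q, 1
4. q, 1
Accessibility: 0R0, 0R1, 1R0, 1R1
The negation has an open branch (countermodel exists).

No, not valid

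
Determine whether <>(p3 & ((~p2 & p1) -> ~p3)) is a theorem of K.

No, not valid

Tableau for the negation ~<>(p3 & ((~p2 & p1) -> ~p3)):
1. ~<>(p3 & ((~p2 & p1) -> ~p3)), 0
The negation has an open branch (countermodel exists).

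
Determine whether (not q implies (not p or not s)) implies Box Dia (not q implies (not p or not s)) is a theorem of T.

Not valid

Tableau for the negation not ((not q implies (not p or not s)) implies Box Dia (not q implies (not p or not s))):
1. not ((not q implies (not p or not s)) implies Box Dia (not q implies (not p or not s))), 0
2. not q implies (not p or not s), 0
3. not Box Dia (not q implies (not p or not s)), 0
4. not p or not s, 0
5. not s, 0
6. not Dia (not q implies (not p or not s)), 1
7. not (not q implies (not p or not s)), 1
8. not q, 1
9. not (not p or not s), 1
10. p, 1
11. s, 1
Accessibility: 0R0, 0R1, 1R1
The negation has an open branch (countermodel exists).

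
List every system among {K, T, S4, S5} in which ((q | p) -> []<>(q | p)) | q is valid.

S5

S5-tableau for the negation ~(((q | p) -> []<>(q | p)) | q):
1. ~(((q | p) -> []<>(q | p)) | q), 0
2. ~((q | p) -> []<>(q | p)), 0
3. ~q, 0
4. q | p, 0
5. ~[]<>(q | p), 0
6. p, 0
7. ~<>(q | p), 1
8. ~(q | p), 0
9. ~p, 0
Accessibility: 0R0, 0R1, 1R0, 1R1
Branch closes: p and ~p both at 0.
Every branch closes (one shown): valid in S5.
S4-tableau for the negation ~(((q | p) -> []<>(q | p)) | q):
1. ~(((q | p) -> []<>(q | p)) | q), 0
2. ~((q | p) -> []<>(q | p)), 0
3. ~q, 0
4. q | p, 0
5. ~[]<>(q | p), 0
6. p, 0
7. ~<>(q | p), 1
8. ~(q | p), 1
9. ~q, 1
10. ~p, 1
Accessibility: 0R0, 0R1, 1R1
Complete open branch: countermodel on an S4-frame, so not valid in S4, nor in K, T (the same frame is also a K-frame and a T-frame).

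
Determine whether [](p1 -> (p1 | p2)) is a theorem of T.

Tableau for the negation ~[](p1 -> (p1 | p2)):
1. ~[](p1 -> (p1 | p2)), u
2. ~(p1 -> (p1 | p2)), v
3. p1, v
4. ~(p1 | p2), v
5. ~p1, v
6. ~p2, v
Accessibility: uRu, uRv, vRv
Branch closes: p1 and ~p1 both at v.
All branches of the negation close; one closing branch shown above.

Valid in T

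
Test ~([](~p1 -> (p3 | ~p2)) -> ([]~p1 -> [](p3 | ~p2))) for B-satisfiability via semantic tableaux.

No, unsatisfiable

1. ~([](~p1 -> (p3 | ~p2)) -> ([]~p1 -> [](p3 | ~p2))), w0
2. [](~p1 -> (p3 | ~p2)), w0
3. ~([]~p1 -> [](p3 | ~p2)), w0
4. []~p1, w0
5. ~[](p3 | ~p2), w0
6. ~p1 -> (p3 | ~p2), w0
7. ~p1, w0
8. p3 | ~p2, w0
9. ~p2, w0
10. ~(p3 | ~p2), w1
11. ~p3, w1
12. p2, w1
13. ~p1 -> (p3 | ~p2), w1
14. ~p1, w1
15. p3 | ~p2, w1
16. ~p2, w1
Accessibility: w0Rw0, w0Rw1, w1Rw0, w1Rw1
Branch closes: p2 and ~p2 both at w1.
(One branch shown.) All branches close.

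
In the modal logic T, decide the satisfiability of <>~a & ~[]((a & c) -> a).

1. <>~a & ~[]((a & c) -> a), 0
2. <>~a, 0   [&-rule on 1]
3. ~[]((a & c) -> a), 0   [&-rule on 1]
4. ~a, 1   [<>-rule on 2: fresh world 1, 0R1]
5. ~((a & c) -> a), 2   [~[]-rule on 3: fresh world 2, 0R2]
6. a & c, 2   [~->-rule on 5]
7. ~a, 2   [~->-rule on 5]
8. a, 2   [&-rule on 6]
9. c, 2   [&-rule on 6]
Accessibility: 0R0, 0R1, 0R2, 1R1, 2R2
Branch closes: a and ~a both at 2.
All branches of the tableau close; one closing branch shown above.

Unsatisfiable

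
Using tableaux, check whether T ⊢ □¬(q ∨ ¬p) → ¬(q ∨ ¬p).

Yes, valid

Tableau for the negation ¬(□¬(q ∨ ¬p) → ¬(q ∨ ¬p)):
1. ¬(□¬(q ∨ ¬p) → ¬(q ∨ ¬p)), w0
2. □¬(q ∨ ¬p), w0
3. q ∨ ¬p, w0
4. ¬(q ∨ ¬p), w0
5. ¬q, w0
6. p, w0
7. ¬p, w0
Accessibility: w0Rw0
Branch closes: p and ¬p both at w0.
All branches of the negation close; one closing branch shown above.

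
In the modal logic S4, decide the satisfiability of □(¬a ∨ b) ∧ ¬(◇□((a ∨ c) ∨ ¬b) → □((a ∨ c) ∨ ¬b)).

Yes, satisfiable

1. □(¬a ∨ b) ∧ ¬(◇□((a ∨ c) ∨ ¬b) → □((a ∨ c) ∨ ¬b)), w0
2. □(¬a ∨ b), w0
3. ¬(◇□((a ∨ c) ∨ ¬b) → □((a ∨ c) ∨ ¬b)), w0
4. ◇□((a ∨ c) ∨ ¬b), w0
5. ¬□((a ∨ c) ∨ ¬b), w0
6. ¬a ∨ b, w0
7. b, w0
8. □((a ∨ c) ∨ ¬b), w1
9. ¬a ∨ b, w1
10. (a ∨ c) ∨ ¬b, w1
11. b, w1
12. a ∨ c, w1
13. c, w1
14. ¬((a ∨ c) ∨ ¬b), w2
15. ¬(a ∨ c), w2
16. b, w2
17. ¬a, w2
18. ¬c, w2
19. ¬a ∨ b, w2
Accessibility: w0Rw0, w0Rw1, w0Rw2, w1Rw1, w2Rw2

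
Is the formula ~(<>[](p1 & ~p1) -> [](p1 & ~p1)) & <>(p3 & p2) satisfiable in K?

Satisfiable

1. ~(<>[](p1 & ~p1) -> [](p1 & ~p1)) & <>(p3 & p2), 0
2. ~(<>[](p1 & ~p1) -> [](p1 & ~p1)), 0
3. <>(p3 & p2), 0
4. <>[](p1 & ~p1), 0
5. ~[](p1 & ~p1), 0
6. p3 & p2, 1
7. p3, 1
8. p2, 1
9. [](p1 & ~p1), 2
10. ~(p1 & ~p1), 3
11. p1, 3
Accessibility: 0R1, 0R2, 0R3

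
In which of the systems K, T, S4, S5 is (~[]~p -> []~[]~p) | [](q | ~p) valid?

S4-tableau for the negation ~((~[]~p -> []~[]~p) | [](q | ~p)):
1. ~((~[]~p -> []~[]~p) | [](q | ~p)), w0
2. ~(~[]~p -> []~[]~p), w0   [~|-rule on 1]
3. ~[](q | ~p), w0   [~|-rule on 1]
4. ~[]~p, w0   [~->-rule on 2]
5. ~[]~[]~p, w0   [~->-rule on 2]
6. ~(q | ~p), w1   [~[]-rule on 3: fresh world w1, w0Rw1]
7. ~q, w1   [~|-rule on 6]
8. p, w1   [~|-rule on 6]
9. p, w2   [~[]-rule on 4: fresh world w2, w0Rw2]
10. []~p, w3   [~[]-rule on 5: fresh world w3, w0Rw3]
11. ~p, w3   [[]-rule on 10 via w3Rw3]
Accessibility: w0Rw0, w0Rw1, w0Rw2, w0Rw3, w1Rw1, w2Rw2, w3Rw3
Complete open branch: countermodel on an S4-frame, so not valid in S4, nor in K, T (the same frame is also a K-frame and a T-frame).
S5-tableau for the negation ~((~[]~p -> []~[]~p) | [](q | ~p)):
1. ~((~[]~p -> []~[]~p) | [](q | ~p)), w0
2. ~(~[]~p -> []~[]~p), w0   [~|-rule on 1]
3. ~[](q | ~p), w0   [~|-rule on 1]
4. ~[]~p, w0   [~->-rule on 2]
5. ~[]~[]~p, w0   [~->-rule on 2]
6. ~(q | ~p), w1   [~[]-rule on 3: fresh world w1, w0Rw1]
7. ~q, w1   [~|-rule on 6]
8. p, w1   [~|-rule on 6]
9. p, w2   [~[]-rule on 4: fresh world w2, w0Rw2]
10. []~p, w3   [~[]-rule on 5: fresh world w3, w0Rw3]
11. ~p, w0   [[]-rule on 10 via w3Rw0]
12. ~p, w1   [[]-rule on 10 via w3Rw1]
Accessibility: w0Rw0, w0Rw1, w0Rw2, w0Rw3, w1Rw0, w1Rw1, w1Rw2, w1Rw3, w2Rw0, w2Rw1, w2Rw2, w2Rw3, w3Rw0, w3Rw1, w3Rw2, w3Rw3
Branch closes: p and ~p both at w1.
Every branch closes (one shown): valid in S5.

S5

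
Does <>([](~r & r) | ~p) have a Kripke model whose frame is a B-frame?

Yes, satisfiable

1. <>([](~r & r) | ~p), w0
2. [](~r & r) | ~p, w1
3. ~p, w1
Accessibility: w0Rw0, w0Rw1, w1Rw0, w1Rw1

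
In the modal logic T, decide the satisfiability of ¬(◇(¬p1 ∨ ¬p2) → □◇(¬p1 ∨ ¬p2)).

Yes, satisfiable

1. ¬(◇(¬p1 ∨ ¬p2) → □◇(¬p1 ∨ ¬p2)), 0
2. ◇(¬p1 ∨ ¬p2), 0
3. ¬□◇(¬p1 ∨ ¬p2), 0
4. ¬p1 ∨ ¬p2, 1
5. ¬p2, 1
6. ¬◇(¬p1 ∨ ¬p2), 2
7. ¬(¬p1 ∨ ¬p2), 2
8. p1, 2
9. p2, 2
Accessibility: 0R0, 0R1, 0R2, 1R1, 2R2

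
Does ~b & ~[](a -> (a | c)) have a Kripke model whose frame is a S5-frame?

Unsatisfiable (every branch closes)

1. ~b & ~[](a -> (a | c)), w0
2. ~b, w0
3. ~[](a -> (a | c)), w0
4. ~(a -> (a | c)), w1
5. a, w1
6. ~(a | c), w1
7. ~a, w1
8. ~c, w1
Accessibility: w0Rw0, w0Rw1, w1Rw0, w1Rw1
Branch closes: a and ~a both at w1.
Every branch closes; the branch above is one of them.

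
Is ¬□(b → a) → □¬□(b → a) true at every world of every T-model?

Tableau for the negation ¬(¬□(b → a) → □¬□(b → a)):
1. ¬(¬□(b → a) → □¬□(b → a)), u
2. ¬□(b → a), u
3. ¬□¬□(b → a), u
4. ¬(b → a), v
5. b, v
6. ¬a, v
7. □(b → a), w
8. b → a, w
9. a, w
Accessibility: uRu, uRv, uRw, vRv, wRw
The negation has an open branch (countermodel exists).

Invalid (countermodel exists)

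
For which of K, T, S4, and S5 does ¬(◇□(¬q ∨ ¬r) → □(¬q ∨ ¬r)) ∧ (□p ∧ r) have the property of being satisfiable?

K, T, S4

S5-tableau for the formula:
1. ¬(◇□(¬q ∨ ¬r) → □(¬q ∨ ¬r)) ∧ (□p ∧ r), 0
2. ¬(◇□(¬q ∨ ¬r) → □(¬q ∨ ¬r)), 0
3. □p ∧ r, 0
4. ◇□(¬q ∨ ¬r), 0
5. ¬□(¬q ∨ ¬r), 0
6. □p, 0
7. r, 0
8. p, 0
9. □(¬q ∨ ¬r), 1
10. p, 1
11. ¬q ∨ ¬r, 0
12. ¬q ∨ ¬r, 1
13. ¬q, 0
14. ¬r, 1
15. ¬(¬q ∨ ¬r), 2
16. q, 2
17. r, 2
18. p, 2
19. ¬q ∨ ¬r, 2
20. ¬r, 2
Accessibility: 0R0, 0R1, 0R2, 1R0, 1R1, 1R2, 2R0, 2R1, 2R2
Branch closes: r and ¬r both at 2.
Every branch closes (one shown): unsatisfiable in S5.
S4-tableau for the formula:
1. ¬(◇□(¬q ∨ ¬r) → □(¬q ∨ ¬r)) ∧ (□p ∧ r), 0
2. ¬(◇□(¬q ∨ ¬r) → □(¬q ∨ ¬r)), 0
3. □p ∧ r, 0
4. ◇□(¬q ∨ ¬r), 0
5. ¬□(¬q ∨ ¬r), 0
6. □p, 0
7. r, 0
8. p, 0
9. □(¬q ∨ ¬r), 1
10. p, 1
11. ¬q ∨ ¬r, 1
12. ¬r, 1
13. ¬(¬q ∨ ¬r), 2
14. q, 2
15. r, 2
16. p, 2
Accessibility: 0R0, 0R1, 0R2, 1R1, 2R2
Complete open branch: satisfiable in S4, hence also in K, T (this S4-model is also a K-model and a T-model).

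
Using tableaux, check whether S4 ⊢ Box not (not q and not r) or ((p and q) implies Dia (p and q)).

Valid in S4

Tableau for the negation not (Box not (not q and not r) or ((p and q) implies Dia (p and q))):
1. not (Box not (not q and not r) or ((p and q) implies Dia (p and q))), 0
2. not Box not (not q and not r), 0
3. not ((p and q) implies Dia (p and q)), 0
4. p and q, 0
5. not Dia (p and q), 0
6. p, 0
7. q, 0
8. not (p and q), 0
9. not q, 0
Accessibility: 0R0
Branch closes: q and not q both at 0.
All branches of the negation close; one closing branch shown above.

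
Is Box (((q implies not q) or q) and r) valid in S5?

Not valid

Tableau for the negation not Box (((q implies not q) or q) and r):
1. not Box (((q implies not q) or q) and r), w0
2. not (((q implies not q) or q) and r), w1
3. not r, w1
Accessibility: w0Rw0, w0Rw1, w1Rw0, w1Rw1
The negation has an open branch (countermodel exists).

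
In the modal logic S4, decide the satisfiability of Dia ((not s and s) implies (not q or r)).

1. Dia ((not s and s) implies (not q or r)), 0
2. (not s and s) implies (not q or r), 1
3. not q or r, 1
4. r, 1
Accessibility: 0R0, 0R1, 1R1

Satisfiable (open branch found)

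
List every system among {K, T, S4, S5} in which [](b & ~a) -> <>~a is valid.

T, S4, S5

T-tableau for the negation ~([](b & ~a) -> <>~a):
1. ~([](b & ~a) -> <>~a), u
2. [](b & ~a), u
3. ~<>~a, u
4. b & ~a, u
5. b, u
6. ~a, u
7. a, u
Accessibility: uRu
Branch closes: a and ~a both at u.
Every branch closes (one shown): valid in T, hence also in S4, S5 (every theorem of T is a theorem of S4 and S5).
K-tableau for the negation ~([](b & ~a) -> <>~a):
1. ~([](b & ~a) -> <>~a), u
2. [](b & ~a), u
3. ~<>~a, u
Complete open branch: countermodel on a K-frame, so not valid in K.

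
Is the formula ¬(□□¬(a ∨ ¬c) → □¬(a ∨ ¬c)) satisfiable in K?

1. ¬(□□¬(a ∨ ¬c) → □¬(a ∨ ¬c)), 0
2. □□¬(a ∨ ¬c), 0   [¬→-rule on 1]
3. ¬□¬(a ∨ ¬c), 0   [¬→-rule on 1]
4. a ∨ ¬c, 1   [¬□-rule on 3: fresh world 1, 0R1]
5. □¬(a ∨ ¬c), 1   [□-rule on 2 via 0R1]
6. ¬c, 1   [∨-rule on 4 (branches; this branch)]
Accessibility: 0R1

Satisfiable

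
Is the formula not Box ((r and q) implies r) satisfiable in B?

1. not Box ((r and q) implies r), 0
2. not ((r and q) implies r), 1   [neg-Box-rule on 1: fresh world 1, 0R1]
3. r and q, 1   [neg-implies-rule on 2]
4. not r, 1   [neg-implies-rule on 2]
5. r, 1   [and-rule on 3]
6. q, 1   [and-rule on 3]
Accessibility: 0R0, 0R1, 1R0, 1R1
Branch closes: r and not r both at 1.
All branches of the tableau close; one closing branch shown above.

Unsatisfiable (every branch closes)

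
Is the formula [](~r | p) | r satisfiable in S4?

Satisfiable (open branch found)

1. [](~r | p) | r, 0
2. r, 0
Accessibility: 0R0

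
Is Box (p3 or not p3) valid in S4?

Tableau for the negation not Box (p3 or not p3):
1. not Box (p3 or not p3), u
2. not (p3 or not p3), v
3. not p3, v
4. p3, v
Accessibility: uRu, uRv, vRv
Branch closes: p3 and not p3 both at v.
All branches of the negation close; one closing branch shown above.

Valid in S4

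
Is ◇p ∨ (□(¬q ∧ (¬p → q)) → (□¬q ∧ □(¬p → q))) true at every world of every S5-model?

Tableau for the negation ¬(◇p ∨ (□(¬q ∧ (¬p → q)) → (□¬q ∧ □(¬p → q)))):
1. ¬(◇p ∨ (□(¬q ∧ (¬p → q)) → (□¬q ∧ □(¬p → q)))), u
2. ¬◇p, u   [¬∨-rule on 1]
3. ¬(□(¬q ∧ (¬p → q)) → (□¬q ∧ □(¬p → q))), u   [¬∨-rule on 1]
4. □(¬q ∧ (¬p → q)), u   [¬→-rule on 3]
5. ¬(□¬q ∧ □(¬p → q)), u   [¬→-rule on 3]
6. ¬p, u   [¬◇-rule on 2 via uRu]
7. ¬q ∧ (¬p → q), u   [□-rule on 4 via uRu]
8. ¬q, u   [∧-rule on 7]
9. ¬p → q, u   [∧-rule on 7]
10. ¬□(¬p → q), u   [¬∧-rule on 5 (branches; this branch)]
11. q, u   [→-rule on 9 (branches; this branch)]
Accessibility: uRu
Branch closes: q and ¬q both at u.
All branches of the negation close; one closing branch shown above.

Valid in S5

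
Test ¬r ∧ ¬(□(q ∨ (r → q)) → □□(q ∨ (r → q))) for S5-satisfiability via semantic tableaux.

1. ¬r ∧ ¬(□(q ∨ (r → q)) → □□(q ∨ (r → q))), 0
2. ¬r, 0
3. ¬(□(q ∨ (r → q)) → □□(q ∨ (r → q))), 0
4. □(q ∨ (r → q)), 0
5. ¬□□(q ∨ (r → q)), 0
6. q ∨ (r → q), 0
7. r → q, 0
8. q, 0
9. ¬□(q ∨ (r → q)), 1
10. q ∨ (r → q), 1
11. r → q, 1
12. q, 1
13. ¬(q ∨ (r → q)), 2
14. ¬q, 2
15. ¬(r → q), 2
16. r, 2
17. q ∨ (r → q), 2
18. r → q, 2
19. q, 2
Accessibility: 0R0, 0R1, 0R2, 1R0, 1R1, 1R2, 2R0, 2R1, 2R2
Branch closes: q and ¬q both at 2.
All branches of the tableau close; one closing branch shown above.

Unsatisfiable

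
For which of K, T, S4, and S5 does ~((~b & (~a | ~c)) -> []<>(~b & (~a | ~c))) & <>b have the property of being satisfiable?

K, T, S4

S5-tableau for the formula:
1. ~((~b & (~a | ~c)) -> []<>(~b & (~a | ~c))) & <>b, w0
2. ~((~b & (~a | ~c)) -> []<>(~b & (~a | ~c))), w0   [&-rule on 1]
3. <>b, w0   [&-rule on 1]
4. ~b & (~a | ~c), w0   [~->-rule on 2]
5. ~[]<>(~b & (~a | ~c)), w0   [~->-rule on 2]
6. ~b, w0   [&-rule on 4]
7. ~a | ~c, w0   [&-rule on 4]
8. ~c, w0   [|-rule on 7 (branches; this branch)]
9. b, w1   [<>-rule on 3: fresh world w1, w0Rw1]
10. ~<>(~b & (~a | ~c)), w2   [~[]-rule on 5: fresh world w2, w0Rw2]
11. ~(~b & (~a | ~c)), w0   [~<>-rule on 10 via w2Rw0]
12. ~(~b & (~a | ~c)), w1   [~<>-rule on 10 via w2Rw1]
13. ~(~b & (~a | ~c)), w2   [~<>-rule on 10 via w2Rw2]
14. ~(~a | ~c), w0   [~&-rule on 11 (branches; this branch)]
15. a, w0   [~|-rule on 14]
16. c, w0   [~|-rule on 14]
Accessibility: w0Rw0, w0Rw1, w0Rw2, w1Rw0, w1Rw1, w1Rw2, w2Rw0, w2Rw1, w2Rw2
Branch closes: c and ~c both at w0.
Every branch closes (one shown): unsatisfiable in S5.
S4-tableau for the formula:
1. ~((~b & (~a | ~c)) -> []<>(~b & (~a | ~c))) & <>b, w0
2. ~((~b & (~a | ~c)) -> []<>(~b & (~a | ~c))), w0   [&-rule on 1]
3. <>b, w0   [&-rule on 1]
4. ~b & (~a | ~c), w0   [~->-rule on 2]
5. ~[]<>(~b & (~a | ~c)), w0   [~->-rule on 2]
6. ~b, w0   [&-rule on 4]
7. ~a | ~c, w0   [&-rule on 4]
8. ~c, w0   [|-rule on 7 (branches; this branch)]
9. b, w1   [<>-rule on 3: fresh world w1, w0Rw1]
10. ~<>(~b & (~a | ~c)), w2   [~[]-rule on 5: fresh world w2, w0Rw2]
11. ~(~b & (~a | ~c)), w2   [~<>-rule on 10 via w2Rw2]
12. ~(~a | ~c), w2   [~&-rule on 11 (branches; this branch)]
13. a, w2   [~|-rule on 12]
14. c, w2   [~|-rule on 12]
Accessibility: w0Rw0, w0Rw1, w0Rw2, w1Rw1, w2Rw2
Complete open branch: satisfiable in S4, hence also in K, T (this S4-model is also a K-model and a T-model).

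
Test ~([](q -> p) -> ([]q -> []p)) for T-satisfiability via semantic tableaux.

Unsatisfiable

1. ~([](q -> p) -> ([]q -> []p)), 0
2. [](q -> p), 0
3. ~([]q -> []p), 0
4. []q, 0
5. ~[]p, 0
6. q -> p, 0
7. q, 0
8. p, 0
9. ~p, 1
10. q -> p, 1
11. q, 1
12. p, 1
Accessibility: 0R0, 0R1, 1R1
Branch closes: p and ~p both at 1.
All branches of the tableau close; one closing branch shown above.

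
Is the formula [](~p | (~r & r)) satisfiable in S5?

1. [](~p | (~r & r)), u
2. ~p | (~r & r), u
3. ~p, u
Accessibility: uRu

Satisfiable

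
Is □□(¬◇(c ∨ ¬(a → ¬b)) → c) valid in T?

No, not valid

Tableau for the negation ¬□□(¬◇(c ∨ ¬(a → ¬b)) → c):
1. ¬□□(¬◇(c ∨ ¬(a → ¬b)) → c), u
2. ¬□(¬◇(c ∨ ¬(a → ¬b)) → c), v
3. ¬(¬◇(c ∨ ¬(a → ¬b)) → c), w
4. ¬◇(c ∨ ¬(a → ¬b)), w
5. ¬c, w
6. ¬(c ∨ ¬(a → ¬b)), w
7. a → ¬b, w
8. ¬b, w
Accessibility: uRu, uRv, vRv, vRw, wRw
The negation has an open branch (countermodel exists).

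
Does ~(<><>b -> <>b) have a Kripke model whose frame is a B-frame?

1. ~(<><>b -> <>b), w0
2. <><>b, w0   [~->-rule on 1]
3. ~<>b, w0   [~->-rule on 1]
4. ~b, w0   [~<>-rule on 3 via w0Rw0]
5. <>b, w1   [<>-rule on 2: fresh world w1, w0Rw1]
6. ~b, w1   [~<>-rule on 3 via w0Rw1]
7. b, w2   [<>-rule on 5: fresh world w2, w1Rw2]
Accessibility: w0Rw0, w0Rw1, w1Rw0, w1Rw1, w1Rw2, w2Rw1, w2Rw2

Satisfiable (open branch found)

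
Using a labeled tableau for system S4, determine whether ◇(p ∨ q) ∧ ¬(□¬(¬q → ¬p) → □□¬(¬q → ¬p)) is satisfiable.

1. ◇(p ∨ q) ∧ ¬(□¬(¬q → ¬p) → □□¬(¬q → ¬p)), u
2. ◇(p ∨ q), u
3. ¬(□¬(¬q → ¬p) → □□¬(¬q → ¬p)), u
4. □¬(¬q → ¬p), u
5. ¬□□¬(¬q → ¬p), u
6. ¬(¬q → ¬p), u
7. ¬q, u
8. p, u
9. p ∨ q, v
10. ¬(¬q → ¬p), v
11. ¬q, v
12. p, v
13. ¬□¬(¬q → ¬p), w
14. ¬(¬q → ¬p), w
15. ¬q, w
16. p, w
17. ¬q → ¬p, x
18. ¬(¬q → ¬p), x
19. ¬q, x
20. p, x
21. ¬p, x
Accessibility: uRu, uRv, uRw, uRx, vRv, wRw, wRx, xRx
Branch closes: p and ¬p both at x.
(One branch shown.) All branches close.

Unsatisfiable (every branch closes)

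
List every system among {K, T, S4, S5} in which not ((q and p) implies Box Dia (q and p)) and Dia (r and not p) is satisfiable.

K, T, S4

S5-tableau for the formula:
1. not ((q and p) implies Box Dia (q and p)) and Dia (r and not p), w0
2. not ((q and p) implies Box Dia (q and p)), w0   [and-rule on 1]
3. Dia (r and not p), w0   [and-rule on 1]
4. q and p, w0   [neg-implies-rule on 2]
5. not Box Dia (q and p), w0   [neg-implies-rule on 2]
6. q, w0   [and-rule on 4]
7. p, w0   [and-rule on 4]
8. r and not p, w1   [Dia-rule on 3: fresh world w1, w0Rw1]
9. r, w1   [and-rule on 8]
10. not p, w1   [and-rule on 8]
11. not Dia (q and p), w2   [neg-Box-rule on 5: fresh world w2, w0Rw2]
12. not (q and p), w0   [neg-Dia-rule on 11 via w2Rw0]
13. not (q and p), w1   [neg-Dia-rule on 11 via w2Rw1]
14. not (q and p), w2   [neg-Dia-rule on 11 via w2Rw2]
15. not p, w0   [neg-and-rule on 12 (branches; this branch)]
Accessibility: w0Rw0, w0Rw1, w0Rw2, w1Rw0, w1Rw1, w1Rw2, w2Rw0, w2Rw1, w2Rw2
Branch closes: p and not p both at w0.
Every branch closes (one shown): unsatisfiable in S5.
S4-tableau for the formula:
1. not ((q and p) implies Box Dia (q and p)) and Dia (r and not p), w0
2. not ((q and p) implies Box Dia (q and p)), w0   [and-rule on 1]
3. Dia (r and not p), w0   [and-rule on 1]
4. q and p, w0   [neg-implies-rule on 2]
5. not Box Dia (q and p), w0   [neg-implies-rule on 2]
6. q, w0   [and-rule on 4]
7. p, w0   [and-rule on 4]
8. r and not p, w1   [Dia-rule on 3: fresh world w1, w0Rw1]
9. r, w1   [and-rule on 8]
10. not p, w1   [and-rule on 8]
11. not Dia (q and p), w2   [neg-Box-rule on 5: fresh world w2, w0Rw2]
12. not (q and p), w2   [neg-Dia-rule on 11 via w2Rw2]
13. not p, w2   [neg-and-rule on 12 (branches; this branch)]
Accessibility: w0Rw0, w0Rw1, w0Rw2, w1Rw1, w2Rw2
Complete open branch: satisfiable in S4, hence also in K, T (this S4-model is also a K-model and a T-model).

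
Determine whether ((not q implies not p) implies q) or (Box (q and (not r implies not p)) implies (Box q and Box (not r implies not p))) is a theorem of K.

Tableau for the negation not (((not q implies not p) implies q) or (Box (q and (not r implies not p)) implies (Box q and Box (not r implies not p)))):
1. not (((not q implies not p) implies q) or (Box (q and (not r implies not p)) implies (Box q and Box (not r implies not p)))), 0
2. not ((not q implies not p) implies q), 0   [neg-or-rule on 1]
3. not (Box (q and (not r implies not p)) implies (Box q and Box (not r implies not p))), 0   [neg-or-rule on 1]
4. not q implies not p, 0   [neg-implies-rule on 2]
5. not q, 0   [neg-implies-rule on 2]
6. Box (q and (not r implies not p)), 0   [neg-implies-rule on 3]
7. not (Box q and Box (not r implies not p)), 0   [neg-implies-rule on 3]
8. not p, 0   [implies-rule on 4 (branches; this branch)]
9. not Box (not r implies not p), 0   [neg-and-rule on 7 (branches; this branch)]
10. not (not r implies not p), 1   [neg-Box-rule on 9: fresh world 1, 0R1]
11. not r, 1   [neg-implies-rule on 10]
12. p, 1   [neg-implies-rule on 10]
13. q and (not r implies not p), 1   [Box-rule on 6 via 0R1]
14. q, 1   [and-rule on 13]
15. not r implies not p, 1   [and-rule on 13]
16. not p, 1   [implies-rule on 15 (branches; this branch)]
Accessibility: 0R1
Branch closes: p and not p both at 1.
All branches of the negation close; one closing branch shown above.

Valid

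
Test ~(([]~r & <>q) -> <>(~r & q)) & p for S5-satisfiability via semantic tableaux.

1. ~(([]~r & <>q) -> <>(~r & q)) & p, 0
2. ~(([]~r & <>q) -> <>(~r & q)), 0
3. p, 0
4. []~r & <>q, 0
5. ~<>(~r & q), 0
6. []~r, 0
7. <>q, 0
8. ~(~r & q), 0
9. ~r, 0
10. ~q, 0
11. q, 1
12. ~(~r & q), 1
13. ~r, 1
14. ~q, 1
Accessibility: 0R0, 0R1, 1R0, 1R1
Branch closes: q and ~q both at 1.
All branches of the tableau close; one closing branch shown above.

No, unsatisfiable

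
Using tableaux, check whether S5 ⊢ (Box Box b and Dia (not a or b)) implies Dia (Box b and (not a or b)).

Valid

Tableau for the negation not ((Box Box b and Dia (not a or b)) implies Dia (Box b and (not a or b))):
1. not ((Box Box b and Dia (not a or b)) implies Dia (Box b and (not a or b))), w0
2. Box Box b and Dia (not a or b), w0
3. not Dia (Box b and (not a or b)), w0
4. Box Box b, w0
5. Dia (not a or b), w0
6. not (Box b and (not a or b)), w0
7. Box b, w0
8. b, w0
9. not Box b, w0
10. not a or b, w1
11. not (Box b and (not a or b)), w1
12. Box b, w1
13. b, w1
14. not Box b, w1
15. not b, w2
16. not (Box b and (not a or b)), w2
17. Box b, w2
18. b, w2
Accessibility: w0Rw0, w0Rw1, w0Rw2, w1Rw0, w1Rw1, w1Rw2, w2Rw0, w2Rw1, w2Rw2
Branch closes: b and not b both at w2.
Every branch of the negation's tableau closes; the branch above is one of them.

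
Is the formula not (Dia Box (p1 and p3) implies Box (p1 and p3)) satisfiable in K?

Yes, satisfiable

1. not (Dia Box (p1 and p3) implies Box (p1 and p3)), u
2. Dia Box (p1 and p3), u
3. not Box (p1 and p3), u
4. Box (p1 and p3), v
5. not (p1 and p3), w
6. not p3, w
Accessibility: uRv, uRw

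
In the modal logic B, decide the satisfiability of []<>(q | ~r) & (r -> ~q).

Satisfiable (open branch found)

1. []<>(q | ~r) & (r -> ~q), 0
2. []<>(q | ~r), 0   [&-rule on 1]
3. r -> ~q, 0   [&-rule on 1]
4. <>(q | ~r), 0   [[]-rule on 2 via 0R0]
5. ~q, 0   [->-rule on 3 (branches; this branch)]
6. q | ~r, 1   [<>-rule on 4: fresh world 1, 0R1]
7. <>(q | ~r), 1   [[]-rule on 2 via 0R1]
8. ~r, 1   [|-rule on 6 (branches; this branch)]
9. q | ~r, 2   [<>-rule on 7: fresh world 2, 1R2]
10. ~r, 2   [|-rule on 9 (branches; this branch)]
Accessibility: 0R0, 0R1, 1R0, 1R1, 1R2, 2R1, 2R2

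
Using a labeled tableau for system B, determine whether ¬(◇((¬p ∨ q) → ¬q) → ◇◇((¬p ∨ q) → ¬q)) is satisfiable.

1. ¬(◇((¬p ∨ q) → ¬q) → ◇◇((¬p ∨ q) → ¬q)), 0
2. ◇((¬p ∨ q) → ¬q), 0
3. ¬◇◇((¬p ∨ q) → ¬q), 0
4. ¬◇((¬p ∨ q) → ¬q), 0
5. ¬((¬p ∨ q) → ¬q), 0
6. ¬p ∨ q, 0
7. q, 0
8. (¬p ∨ q) → ¬q, 1
9. ¬◇((¬p ∨ q) → ¬q), 1
10. ¬((¬p ∨ q) → ¬q), 1
11. ¬p ∨ q, 1
12. q, 1
13. ¬(¬p ∨ q), 1
14. p, 1
15. ¬q, 1
Accessibility: 0R0, 0R1, 1R0, 1R1
Branch closes: q and ¬q both at 1.
(One branch shown.) All branches close.

No, unsatisfiable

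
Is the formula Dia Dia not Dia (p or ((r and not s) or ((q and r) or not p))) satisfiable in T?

Unsatisfiable (every branch closes)

1. Dia Dia not Dia (p or ((r and not s) or ((q and r) or not p))), w0
2. Dia not Dia (p or ((r and not s) or ((q and r) or not p))), w1
3. not Dia (p or ((r and not s) or ((q and r) or not p))), w2
4. not (p or ((r and not s) or ((q and r) or not p))), w2
5. not p, w2
6. not ((r and not s) or ((q and r) or not p)), w2
7. not (r and not s), w2
8. not ((q and r) or not p), w2
9. not (q and r), w2
10. p, w2
Accessibility: w0Rw0, w0Rw1, w1Rw1, w1Rw2, w2Rw2
Branch closes: p and not p both at w2.
All branches of the tableau close; one closing branch shown above.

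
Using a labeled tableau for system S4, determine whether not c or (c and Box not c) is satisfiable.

Yes, satisfiable

1. not c or (c and Box not c), 0
2. not c, 0
Accessibility: 0R0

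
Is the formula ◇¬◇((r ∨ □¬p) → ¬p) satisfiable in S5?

1. ◇¬◇((r ∨ □¬p) → ¬p), 0
2. ¬◇((r ∨ □¬p) → ¬p), 1
3. ¬((r ∨ □¬p) → ¬p), 0
4. r ∨ □¬p, 0
5. p, 0
6. ¬((r ∨ □¬p) → ¬p), 1
7. r ∨ □¬p, 1
8. p, 1
9. r, 0
10. r, 1
Accessibility: 0R0, 0R1, 1R0, 1R1

Yes, satisfiable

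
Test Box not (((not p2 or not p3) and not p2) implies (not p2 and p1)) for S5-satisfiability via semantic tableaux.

Satisfiable (open branch found)

1. Box not (((not p2 or not p3) and not p2) implies (not p2 and p1)), w0
2. not (((not p2 or not p3) and not p2) implies (not p2 and p1)), w0   [Box-rule on 1 via w0Rw0]
3. (not p2 or not p3) and not p2, w0   [neg-implies-rule on 2]
4. not (not p2 and p1), w0   [neg-implies-rule on 2]
5. not p2 or not p3, w0   [and-rule on 3]
6. not p2, w0   [and-rule on 3]
7. not p1, w0   [neg-and-rule on 4 (branches; this branch)]
8. not p3, w0   [or-rule on 5 (branches; this branch)]
Accessibility: w0Rw0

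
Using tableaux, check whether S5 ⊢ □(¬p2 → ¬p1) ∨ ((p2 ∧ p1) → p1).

Tableau for the negation ¬(□(¬p2 → ¬p1) ∨ ((p2 ∧ p1) → p1)):
1. ¬(□(¬p2 → ¬p1) ∨ ((p2 ∧ p1) → p1)), u
2. ¬□(¬p2 → ¬p1), u
3. ¬((p2 ∧ p1) → p1), u
4. p2 ∧ p1, u
5. ¬p1, u
6. p2, u
7. p1, u
Accessibility: uRu
Branch closes: p1 and ¬p1 both at u.
Every branch of the negation's tableau closes; the branch above is one of them.

Valid in S5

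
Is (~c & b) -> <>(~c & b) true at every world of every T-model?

Valid

Tableau for the negation ~((~c & b) -> <>(~c & b)):
1. ~((~c & b) -> <>(~c & b)), u
2. ~c & b, u
3. ~<>(~c & b), u
4. ~c, u
5. b, u
6. ~(~c & b), u
7. ~b, u
Accessibility: uRu
Branch closes: b and ~b both at u.
Every branch of the negation's tableau closes; the branch above is one of them.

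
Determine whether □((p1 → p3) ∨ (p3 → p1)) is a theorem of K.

Valid

Tableau for the negation ¬□((p1 → p3) ∨ (p3 → p1)):
1. ¬□((p1 → p3) ∨ (p3 → p1)), 0
2. ¬((p1 → p3) ∨ (p3 → p1)), 1
3. ¬(p1 → p3), 1
4. ¬(p3 → p1), 1
5. p1, 1
6. ¬p3, 1
7. p3, 1
8. ¬p1, 1
Accessibility: 0R1
Branch closes: p3 and ¬p3 both at 1.
Every branch of the negation's tableau closes; the branch above is one of them.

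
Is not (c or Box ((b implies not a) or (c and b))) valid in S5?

Tableau for the negation c or Box ((b implies not a) or (c and b)):
1. c or Box ((b implies not a) or (c and b)), w0
2. Box ((b implies not a) or (c and b)), w0   [or-rule on 1 (branches; this branch)]
3. (b implies not a) or (c and b), w0   [Box-rule on 2 via w0Rw0]
4. c and b, w0   [or-rule on 3 (branches; this branch)]
5. c, w0   [and-rule on 4]
6. b, w0   [and-rule on 4]
Accessibility: w0Rw0
The negation has an open branch (countermodel exists).

Not valid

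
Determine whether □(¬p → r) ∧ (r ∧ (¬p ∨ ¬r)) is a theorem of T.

Tableau for the negation ¬(□(¬p → r) ∧ (r ∧ (¬p ∨ ¬r))):
1. ¬(□(¬p → r) ∧ (r ∧ (¬p ∨ ¬r))), 0
2. ¬(r ∧ (¬p ∨ ¬r)), 0
3. ¬(¬p ∨ ¬r), 0
4. p, 0
5. r, 0
Accessibility: 0R0
The negation has an open branch (countermodel exists).

Not valid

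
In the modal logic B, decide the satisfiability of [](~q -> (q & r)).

Yes, satisfiable

1. [](~q -> (q & r)), u
2. ~q -> (q & r), u   [[]-rule on 1 via uRu]
3. q & r, u   [->-rule on 2 (branches; this branch)]
4. q, u   [&-rule on 3]
5. r, u   [&-rule on 3]
Accessibility: uRu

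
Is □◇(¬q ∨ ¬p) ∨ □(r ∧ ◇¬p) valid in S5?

Tableau for the negation ¬(□◇(¬q ∨ ¬p) ∨ □(r ∧ ◇¬p)):
1. ¬(□◇(¬q ∨ ¬p) ∨ □(r ∧ ◇¬p)), w0
2. ¬□◇(¬q ∨ ¬p), w0
3. ¬□(r ∧ ◇¬p), w0
4. ¬◇(¬q ∨ ¬p), w1
5. ¬(¬q ∨ ¬p), w0
6. q, w0
7. p, w0
8. ¬(¬q ∨ ¬p), w1
9. q, w1
10. p, w1
11. ¬(r ∧ ◇¬p), w2
12. ¬(¬q ∨ ¬p), w2
13. q, w2
14. p, w2
15. ¬◇¬p, w2
Accessibility: w0Rw0, w0Rw1, w0Rw2, w1Rw0, w1Rw1, w1Rw2, w2Rw0, w2Rw1, w2Rw2
The negation has an open branch (countermodel exists).

Invalid (countermodel exists)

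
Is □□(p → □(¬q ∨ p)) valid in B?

Invalid (countermodel exists)

Tableau for the negation ¬□□(p → □(¬q ∨ p)):
1. ¬□□(p → □(¬q ∨ p)), u
2. ¬□(p → □(¬q ∨ p)), v
3. ¬(p → □(¬q ∨ p)), w
4. p, w
5. ¬□(¬q ∨ p), w
6. ¬(¬q ∨ p), x
7. q, x
8. ¬p, x
Accessibility: uRu, uRv, vRu, vRv, vRw, wRv, wRw, wRx, xRw, xRx
The negation has an open branch (countermodel exists).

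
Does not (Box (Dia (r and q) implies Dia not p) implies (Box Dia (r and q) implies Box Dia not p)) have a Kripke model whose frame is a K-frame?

Unsatisfiable (every branch closes)

1. not (Box (Dia (r and q) implies Dia not p) implies (Box Dia (r and q) implies Box Dia not p)), u
2. Box (Dia (r and q) implies Dia not p), u
3. not (Box Dia (r and q) implies Box Dia not p), u
4. Box Dia (r and q), u
5. not Box Dia not p, u
6. not Dia not p, v
7. Dia (r and q) implies Dia not p, v
8. Dia (r and q), v
9. Dia not p, v
10. r and q, w
11. r, w
12. q, w
13. p, w
14. not p, x
15. p, x
Accessibility: uRv, vRw, vRx
Branch closes: p and not p both at x.
(One branch shown.) All branches close.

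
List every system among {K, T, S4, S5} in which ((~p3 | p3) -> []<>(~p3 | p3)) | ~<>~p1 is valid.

T, S4, S5

K-tableau for the negation ~(((~p3 | p3) -> []<>(~p3 | p3)) | ~<>~p1):
1. ~(((~p3 | p3) -> []<>(~p3 | p3)) | ~<>~p1), u
2. ~((~p3 | p3) -> []<>(~p3 | p3)), u   [~|-rule on 1]
3. <>~p1, u   [~|-rule on 1]
4. ~p3 | p3, u   [~->-rule on 2]
5. ~[]<>(~p3 | p3), u   [~->-rule on 2]
6. p3, u   [|-rule on 4 (branches; this branch)]
7. ~p1, v   [<>-rule on 3: fresh world v, uRv]
8. ~<>(~p3 | p3), w   [~[]-rule on 5: fresh world w, uRw]
Accessibility: uRv, uRw
Complete open branch: countermodel on a K-frame, so not valid in K.
T-tableau for the negation ~(((~p3 | p3) -> []<>(~p3 | p3)) | ~<>~p1):
1. ~(((~p3 | p3) -> []<>(~p3 | p3)) | ~<>~p1), u
2. ~((~p3 | p3) -> []<>(~p3 | p3)), u   [~|-rule on 1]
3. <>~p1, u   [~|-rule on 1]
4. ~p3 | p3, u   [~->-rule on 2]
5. ~[]<>(~p3 | p3), u   [~->-rule on 2]
6. p3, u   [|-rule on 4 (branches; this branch)]
7. ~p1, v   [<>-rule on 3: fresh world v, uRv]
8. ~<>(~p3 | p3), w   [~[]-rule on 5: fresh world w, uRw]
9. ~(~p3 | p3), w   [~<>-rule on 8 via wRw]
10. p3, w   [~|-rule on 9]
11. ~p3, w   [~|-rule on 9]
Accessibility: uRu, uRv, uRw, vRv, wRw
Branch closes: p3 and ~p3 both at w.
Every branch closes (one shown): valid in T, hence also in S4, S5 (every theorem of T is a theorem of S4 and S5).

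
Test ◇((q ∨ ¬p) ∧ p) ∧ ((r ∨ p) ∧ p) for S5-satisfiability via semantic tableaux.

1. ◇((q ∨ ¬p) ∧ p) ∧ ((r ∨ p) ∧ p), 0
2. ◇((q ∨ ¬p) ∧ p), 0
3. (r ∨ p) ∧ p, 0
4. r ∨ p, 0
5. p, 0
6. (q ∨ ¬p) ∧ p, 1
7. q ∨ ¬p, 1
8. p, 1
9. q, 1
Accessibility: 0R0, 0R1, 1R0, 1R1

Yes, satisfiable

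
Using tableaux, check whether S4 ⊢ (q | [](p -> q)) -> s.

No, not valid

Tableau for the negation ~((q | [](p -> q)) -> s):
1. ~((q | [](p -> q)) -> s), u
2. q | [](p -> q), u   [~->-rule on 1]
3. ~s, u   [~->-rule on 1]
4. [](p -> q), u   [|-rule on 2 (branches; this branch)]
5. p -> q, u   [[]-rule on 4 via uRu]
6. q, u   [->-rule on 5 (branches; this branch)]
Accessibility: uRu
The negation has an open branch (countermodel exists).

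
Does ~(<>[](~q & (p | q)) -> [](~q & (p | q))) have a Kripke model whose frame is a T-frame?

Satisfiable

1. ~(<>[](~q & (p | q)) -> [](~q & (p | q))), 0
2. <>[](~q & (p | q)), 0
3. ~[](~q & (p | q)), 0
4. [](~q & (p | q)), 1
5. ~q & (p | q), 1
6. ~q, 1
7. p | q, 1
8. p, 1
9. ~(~q & (p | q)), 2
10. ~(p | q), 2
11. ~p, 2
12. ~q, 2
Accessibility: 0R0, 0R1, 0R2, 1R1, 2R2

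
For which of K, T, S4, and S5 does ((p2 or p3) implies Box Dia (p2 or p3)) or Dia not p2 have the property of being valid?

T, S4, S5

K-tableau for the negation not (((p2 or p3) implies Box Dia (p2 or p3)) or Dia not p2):
1. not (((p2 or p3) implies Box Dia (p2 or p3)) or Dia not p2), 0
2. not ((p2 or p3) implies Box Dia (p2 or p3)), 0
3. not Dia not p2, 0
4. p2 or p3, 0
5. not Box Dia (p2 or p3), 0
6. p3, 0
7. not Dia (p2 or p3), 1
8. p2, 1
Accessibility: 0R1
Complete open branch: countermodel on a K-frame, so not valid in K.
T-tableau for the negation not (((p2 or p3) implies Box Dia (p2 or p3)) or Dia not p2):
1. not (((p2 or p3) implies Box Dia (p2 or p3)) or Dia not p2), 0
2. not ((p2 or p3) implies Box Dia (p2 or p3)), 0
3. not Dia not p2, 0
4. p2 or p3, 0
5. not Box Dia (p2 or p3), 0
6. p2, 0
7. p3, 0
8. not Dia (p2 or p3), 1
9. p2, 1
10. not (p2 or p3), 1
11. not p2, 1
12. not p3, 1
Accessibility: 0R0, 0R1, 1R1
Branch closes: p2 and not p2 both at 1.
Every branch closes (one shown): valid in T, hence also in S4, S5 (every theorem of T is a theorem of S4 and S5).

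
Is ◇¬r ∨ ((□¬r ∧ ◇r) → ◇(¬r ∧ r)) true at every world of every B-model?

Yes, valid

Tableau for the negation ¬(◇¬r ∨ ((□¬r ∧ ◇r) → ◇(¬r ∧ r))):
1. ¬(◇¬r ∨ ((□¬r ∧ ◇r) → ◇(¬r ∧ r))), 0
2. ¬◇¬r, 0   [¬∨-rule on 1]
3. ¬((□¬r ∧ ◇r) → ◇(¬r ∧ r)), 0   [¬∨-rule on 1]
4. □¬r ∧ ◇r, 0   [¬→-rule on 3]
5. ¬◇(¬r ∧ r), 0   [¬→-rule on 3]
6. □¬r, 0   [∧-rule on 4]
7. ◇r, 0   [∧-rule on 4]
8. r, 0   [¬◇-rule on 2 via 0R0]
9. ¬(¬r ∧ r), 0   [¬◇-rule on 5 via 0R0]
10. ¬r, 0   [□-rule on 6 via 0R0]
Accessibility: 0R0
Branch closes: r and ¬r both at 0.
All branches of the negation close; one closing branch shown above.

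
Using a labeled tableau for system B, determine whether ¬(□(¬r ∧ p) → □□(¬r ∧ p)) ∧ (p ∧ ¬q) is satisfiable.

1. ¬(□(¬r ∧ p) → □□(¬r ∧ p)) ∧ (p ∧ ¬q), 0
2. ¬(□(¬r ∧ p) → □□(¬r ∧ p)), 0
3. p ∧ ¬q, 0
4. □(¬r ∧ p), 0
5. ¬□□(¬r ∧ p), 0
6. p, 0
7. ¬q, 0
8. ¬r ∧ p, 0
9. ¬r, 0
10. ¬□(¬r ∧ p), 1
11. ¬r ∧ p, 1
12. ¬r, 1
13. p, 1
14. ¬(¬r ∧ p), 2
15. ¬p, 2
Accessibility: 0R0, 0R1, 1R0, 1R1, 1R2, 2R1, 2R2

Satisfiable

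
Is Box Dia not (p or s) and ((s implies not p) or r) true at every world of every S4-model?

Not valid

Tableau for the negation not (Box Dia not (p or s) and ((s implies not p) or r)):
1. not (Box Dia not (p or s) and ((s implies not p) or r)), 0
2. not ((s implies not p) or r), 0
3. not (s implies not p), 0
4. not r, 0
5. s, 0
6. p, 0
Accessibility: 0R0
The negation has an open branch (countermodel exists).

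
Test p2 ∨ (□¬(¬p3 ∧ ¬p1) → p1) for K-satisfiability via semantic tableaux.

Satisfiable

1. p2 ∨ (□¬(¬p3 ∧ ¬p1) → p1), 0
2. □¬(¬p3 ∧ ¬p1) → p1, 0
3. p1, 0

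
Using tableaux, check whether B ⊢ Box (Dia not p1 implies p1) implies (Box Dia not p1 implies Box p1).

Valid in B

Tableau for the negation not (Box (Dia not p1 implies p1) implies (Box Dia not p1 implies Box p1)):
1. not (Box (Dia not p1 implies p1) implies (Box Dia not p1 implies Box p1)), 0
2. Box (Dia not p1 implies p1), 0
3. not (Box Dia not p1 implies Box p1), 0
4. Box Dia not p1, 0
5. not Box p1, 0
6. Dia not p1 implies p1, 0
7. Dia not p1, 0
8. p1, 0
9. not p1, 1
10. Dia not p1 implies p1, 1
11. Dia not p1, 1
12. not Dia not p1, 1
13. p1, 1
Accessibility: 0R0, 0R1, 1R0, 1R1
Branch closes: p1 and not p1 both at 1.
All branches of the negation close; one closing branch shown above.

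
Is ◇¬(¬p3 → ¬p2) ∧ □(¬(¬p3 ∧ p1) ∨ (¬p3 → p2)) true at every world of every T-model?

Tableau for the negation ¬(◇¬(¬p3 → ¬p2) ∧ □(¬(¬p3 ∧ p1) ∨ (¬p3 → p2))):
1. ¬(◇¬(¬p3 → ¬p2) ∧ □(¬(¬p3 ∧ p1) ∨ (¬p3 → p2))), 0
2. ¬□(¬(¬p3 ∧ p1) ∨ (¬p3 → p2)), 0
3. ¬(¬(¬p3 ∧ p1) ∨ (¬p3 → p2)), 1
4. ¬p3 ∧ p1, 1
5. ¬(¬p3 → p2), 1
6. ¬p3, 1
7. p1, 1
8. ¬p2, 1
Accessibility: 0R0, 0R1, 1R1
The negation has an open branch (countermodel exists).

Invalid (countermodel exists)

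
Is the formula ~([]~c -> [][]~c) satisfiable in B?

1. ~([]~c -> [][]~c), u
2. []~c, u   [~->-rule on 1]
3. ~[][]~c, u   [~->-rule on 1]
4. ~c, u   [[]-rule on 2 via uRu]
5. ~[]~c, v   [~[]-rule on 3: fresh world v, uRv]
6. ~c, v   [[]-rule on 2 via uRv]
7. c, w   [~[]-rule on 5: fresh world w, vRw]
Accessibility: uRu, uRv, vRu, vRv, vRw, wRv, wRw

Satisfiable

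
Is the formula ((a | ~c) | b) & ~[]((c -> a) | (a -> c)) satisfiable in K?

Unsatisfiable (every branch closes)

1. ((a | ~c) | b) & ~[]((c -> a) | (a -> c)), 0
2. (a | ~c) | b, 0   [&-rule on 1]
3. ~[]((c -> a) | (a -> c)), 0   [&-rule on 1]
4. a | ~c, 0   [|-rule on 2 (branches; this branch)]
5. ~c, 0   [|-rule on 4 (branches; this branch)]
6. ~((c -> a) | (a -> c)), 1   [~[]-rule on 3: fresh world 1, 0R1]
7. ~(c -> a), 1   [~|-rule on 6]
8. ~(a -> c), 1   [~|-rule on 6]
9. c, 1   [~->-rule on 7]
10. ~a, 1   [~->-rule on 7]
11. a, 1   [~->-rule on 8]
12. ~c, 1   [~->-rule on 8]
Accessibility: 0R1
Branch closes: a and ~a both at 1.
All branches of the tableau close; one closing branch shown above.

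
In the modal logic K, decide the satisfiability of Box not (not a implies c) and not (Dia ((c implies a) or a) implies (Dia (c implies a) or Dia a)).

1. Box not (not a implies c) and not (Dia ((c implies a) or a) implies (Dia (c implies a) or Dia a)), u
2. Box not (not a implies c), u
3. not (Dia ((c implies a) or a) implies (Dia (c implies a) or Dia a)), u
4. Dia ((c implies a) or a), u
5. not (Dia (c implies a) or Dia a), u
6. not Dia (c implies a), u
7. not Dia a, u
8. (c implies a) or a, v
9. not (not a implies c), v
10. not a, v
11. not c, v
12. not (c implies a), v
13. c, v
Accessibility: uRv
Branch closes: c and not c both at v.
All branches of the tableau close; one closing branch shown above.

No, unsatisfiable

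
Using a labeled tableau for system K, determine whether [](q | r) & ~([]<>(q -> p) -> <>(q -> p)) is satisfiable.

1. [](q | r) & ~([]<>(q -> p) -> <>(q -> p)), 0
2. [](q | r), 0
3. ~([]<>(q -> p) -> <>(q -> p)), 0
4. []<>(q -> p), 0
5. ~<>(q -> p), 0

Yes, satisfiable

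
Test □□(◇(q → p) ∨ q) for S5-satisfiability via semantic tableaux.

1. □□(◇(q → p) ∨ q), w0
2. □(◇(q → p) ∨ q), w0
3. ◇(q → p) ∨ q, w0
4. q, w0
Accessibility: w0Rw0

Satisfiable (open branch found)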